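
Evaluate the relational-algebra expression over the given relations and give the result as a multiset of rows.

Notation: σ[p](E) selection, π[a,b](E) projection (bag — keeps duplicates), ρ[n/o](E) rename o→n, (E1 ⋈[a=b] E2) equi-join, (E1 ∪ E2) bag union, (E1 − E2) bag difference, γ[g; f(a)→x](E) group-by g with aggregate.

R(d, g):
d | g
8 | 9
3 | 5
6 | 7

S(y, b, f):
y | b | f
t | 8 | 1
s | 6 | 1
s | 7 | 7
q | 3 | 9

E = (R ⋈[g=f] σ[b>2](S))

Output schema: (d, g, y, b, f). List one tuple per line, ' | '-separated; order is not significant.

Subexpression sizes:
  R → 3
  S → 4
  σ[b>2](S) → 4
  (R ⋈[g=f] σ[b>2](S)) → 2

== RESULT ==
d | g | y | b | f
6 | 7 | s | 7 | 7
8 | 9 | q | 3 | 9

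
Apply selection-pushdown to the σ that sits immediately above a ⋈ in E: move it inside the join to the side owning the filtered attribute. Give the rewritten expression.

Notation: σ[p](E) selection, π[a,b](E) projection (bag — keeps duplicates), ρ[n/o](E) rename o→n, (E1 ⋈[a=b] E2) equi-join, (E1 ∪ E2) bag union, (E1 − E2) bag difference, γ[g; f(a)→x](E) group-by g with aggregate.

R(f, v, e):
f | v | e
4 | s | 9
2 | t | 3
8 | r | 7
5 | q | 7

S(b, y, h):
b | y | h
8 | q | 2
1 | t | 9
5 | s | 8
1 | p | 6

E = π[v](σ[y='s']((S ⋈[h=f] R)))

σ filters on y, owned by the left side.
E' = π[v]((σ[y='s'](S) ⋈[h=f] R))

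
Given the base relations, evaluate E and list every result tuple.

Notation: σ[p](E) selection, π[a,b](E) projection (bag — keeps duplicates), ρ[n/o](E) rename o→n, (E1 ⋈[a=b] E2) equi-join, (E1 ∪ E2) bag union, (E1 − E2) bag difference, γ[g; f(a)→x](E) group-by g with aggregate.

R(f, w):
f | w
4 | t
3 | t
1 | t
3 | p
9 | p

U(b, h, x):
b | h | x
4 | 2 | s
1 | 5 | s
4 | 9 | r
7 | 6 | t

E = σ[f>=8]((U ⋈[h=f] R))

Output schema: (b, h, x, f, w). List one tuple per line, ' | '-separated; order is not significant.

Per-node cardinality:
  U → 4
  R → 5
  (U ⋈[h=f] R) → 1
  σ[f>=8]((U ⋈[h=f] R)) → 1

== RESULT ==
b | h | x | f | w
4 | 9 | r | 9 | p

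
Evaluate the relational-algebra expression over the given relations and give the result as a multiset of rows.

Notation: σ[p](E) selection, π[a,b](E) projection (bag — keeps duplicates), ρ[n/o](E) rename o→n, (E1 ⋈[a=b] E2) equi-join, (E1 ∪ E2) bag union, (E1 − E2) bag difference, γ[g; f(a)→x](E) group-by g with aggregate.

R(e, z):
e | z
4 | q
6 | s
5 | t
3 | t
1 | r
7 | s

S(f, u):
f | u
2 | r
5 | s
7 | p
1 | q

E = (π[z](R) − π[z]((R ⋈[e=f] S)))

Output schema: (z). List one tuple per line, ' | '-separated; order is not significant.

Row counts bottom-up:
  R → 6
  π[z](R) → 6
  R → 6
  S → 4
  (R ⋈[e=f] S) → 3
  π[z]((R ⋈[e=f] S)) → 3
  (π[z](R) − π[z]((R ⋈[e=f] S))) → 3

== RESULT ==
z
q
s
t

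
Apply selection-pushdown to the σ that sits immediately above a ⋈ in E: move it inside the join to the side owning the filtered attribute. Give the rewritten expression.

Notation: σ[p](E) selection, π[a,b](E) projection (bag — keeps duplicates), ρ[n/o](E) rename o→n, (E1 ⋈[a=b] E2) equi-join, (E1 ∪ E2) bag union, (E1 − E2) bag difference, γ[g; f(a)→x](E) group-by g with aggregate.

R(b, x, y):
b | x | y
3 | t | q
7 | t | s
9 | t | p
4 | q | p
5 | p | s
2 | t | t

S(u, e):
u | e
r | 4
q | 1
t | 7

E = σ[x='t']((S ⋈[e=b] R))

σ filters on x, owned by the right side.
E' = (S ⋈[e=b] σ[x='t'](R))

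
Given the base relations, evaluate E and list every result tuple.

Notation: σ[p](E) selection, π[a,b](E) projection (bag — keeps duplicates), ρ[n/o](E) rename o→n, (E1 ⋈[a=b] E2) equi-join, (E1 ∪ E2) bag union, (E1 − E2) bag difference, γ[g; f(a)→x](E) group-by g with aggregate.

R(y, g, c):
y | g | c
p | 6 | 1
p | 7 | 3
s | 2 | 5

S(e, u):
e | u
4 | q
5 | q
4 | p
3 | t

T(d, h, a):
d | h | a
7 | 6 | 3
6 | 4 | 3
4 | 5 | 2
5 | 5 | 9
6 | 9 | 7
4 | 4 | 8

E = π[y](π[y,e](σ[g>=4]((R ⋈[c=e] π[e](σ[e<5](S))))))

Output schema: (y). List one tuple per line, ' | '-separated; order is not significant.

Row counts bottom-up:
  R → 3
  S → 4
  σ[e<5](S) → 3
  π[e](σ[e<5](S)) → 3
  (R ⋈[c=e] π[e](σ[e<5](S))) → 1
  σ[g>=4]((R ⋈[c=e] π[e](σ[e<5](S)))) → 1
  π[y,e](σ[g>=4]((R ⋈[c=e] π[e](σ[e<5](S))))) → 1
  π[y](π[y,e](σ[g>=4]((R ⋈[c=e] π[e](σ[e<5](S)))))) → 1

== RESULT ==
y
p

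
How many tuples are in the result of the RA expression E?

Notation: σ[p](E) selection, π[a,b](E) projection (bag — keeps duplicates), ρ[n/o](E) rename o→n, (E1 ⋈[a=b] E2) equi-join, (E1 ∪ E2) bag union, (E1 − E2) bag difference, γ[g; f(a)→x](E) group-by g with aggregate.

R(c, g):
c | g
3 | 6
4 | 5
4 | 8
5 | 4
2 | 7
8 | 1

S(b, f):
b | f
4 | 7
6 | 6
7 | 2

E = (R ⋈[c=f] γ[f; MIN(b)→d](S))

Subexpression sizes:
  R → 6
  S → 3
  γ[f; MIN(b)→d](S) → 3
  (R ⋈[c=f] γ[f; MIN(b)→d](S)) → 1

|E| = 1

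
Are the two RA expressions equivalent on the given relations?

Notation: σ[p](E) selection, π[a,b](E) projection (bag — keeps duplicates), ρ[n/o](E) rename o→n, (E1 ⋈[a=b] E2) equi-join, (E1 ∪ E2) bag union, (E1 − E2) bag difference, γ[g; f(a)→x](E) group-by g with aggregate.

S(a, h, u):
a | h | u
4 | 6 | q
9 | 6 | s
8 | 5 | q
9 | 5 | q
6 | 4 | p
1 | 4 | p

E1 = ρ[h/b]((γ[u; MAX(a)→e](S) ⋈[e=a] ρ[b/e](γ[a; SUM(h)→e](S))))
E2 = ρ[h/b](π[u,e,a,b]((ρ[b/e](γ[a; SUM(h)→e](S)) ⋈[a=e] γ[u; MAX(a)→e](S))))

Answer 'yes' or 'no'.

E1 subexpression sizes:
  S → 6
  γ[u; MAX(a)→e](S) → 3
  S → 6
  γ[a; SUM(h)→e](S) → 5
  ρ[b/e](γ[a; SUM(h)→e](S)) → 5
  (γ[u; MAX(a)→e](S) ⋈[e=a] ρ[b/e](γ[a; SUM(h)→e](S))) → 3
  ρ[h/b]((γ[u; MAX(a)→e](S) ⋈[e=a] ρ[b/e](γ[a; SUM(h)→e](S)))) → 3
E2 subexpression sizes:
  S → 6
  γ[a; SUM(h)→e](S) → 5
  ρ[b/e](γ[a; SUM(h)→e](S)) → 5
  S → 6
  γ[u; MAX(a)→e](S) → 3
  (ρ[b/e](γ[a; SUM(h)→e](S)) ⋈[a=e] γ[u; MAX(a)→e](S)) → 3
  π[u,e,a,b]((ρ[b/e](γ[a; SUM(h)→e](S)) ⋈[a=e] γ[u; MAX(a)→e](S))) → 3
  ρ[h/b](π[u,e,a,b]((ρ[b/e](γ[a; SUM(h)→e](S)) ⋈[a=e] γ[u; MAX(a)→e](S)))) → 3

E1 and E2 produce the same multiset:
u | e | a | h
p | 6 | 6 | 4
q | 9 | 9 | 11
s | 9 | 9 | 11

yes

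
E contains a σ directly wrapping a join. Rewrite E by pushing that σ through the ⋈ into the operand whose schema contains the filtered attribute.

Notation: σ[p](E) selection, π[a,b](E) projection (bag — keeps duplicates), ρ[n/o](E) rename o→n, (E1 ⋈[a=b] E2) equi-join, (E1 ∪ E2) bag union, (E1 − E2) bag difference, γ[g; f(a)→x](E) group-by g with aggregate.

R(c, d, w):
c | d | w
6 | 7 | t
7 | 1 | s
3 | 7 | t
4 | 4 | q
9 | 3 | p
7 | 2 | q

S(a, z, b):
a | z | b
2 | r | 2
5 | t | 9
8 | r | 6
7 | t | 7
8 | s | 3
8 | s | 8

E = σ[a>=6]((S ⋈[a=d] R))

σ filters on a, owned by the left side.
E' = (σ[a>=6](S) ⋈[a=d] R)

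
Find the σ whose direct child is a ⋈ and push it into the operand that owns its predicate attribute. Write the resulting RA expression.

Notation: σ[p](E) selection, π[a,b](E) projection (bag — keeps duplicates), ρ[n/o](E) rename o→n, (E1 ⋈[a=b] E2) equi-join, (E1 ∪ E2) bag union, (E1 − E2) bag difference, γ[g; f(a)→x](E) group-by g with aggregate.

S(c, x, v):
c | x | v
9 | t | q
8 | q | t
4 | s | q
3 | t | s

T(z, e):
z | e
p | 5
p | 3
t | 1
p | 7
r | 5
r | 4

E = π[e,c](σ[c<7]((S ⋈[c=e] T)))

σ filters on c, owned by the left side.
E' = π[e,c]((σ[c<7](S) ⋈[c=e] T))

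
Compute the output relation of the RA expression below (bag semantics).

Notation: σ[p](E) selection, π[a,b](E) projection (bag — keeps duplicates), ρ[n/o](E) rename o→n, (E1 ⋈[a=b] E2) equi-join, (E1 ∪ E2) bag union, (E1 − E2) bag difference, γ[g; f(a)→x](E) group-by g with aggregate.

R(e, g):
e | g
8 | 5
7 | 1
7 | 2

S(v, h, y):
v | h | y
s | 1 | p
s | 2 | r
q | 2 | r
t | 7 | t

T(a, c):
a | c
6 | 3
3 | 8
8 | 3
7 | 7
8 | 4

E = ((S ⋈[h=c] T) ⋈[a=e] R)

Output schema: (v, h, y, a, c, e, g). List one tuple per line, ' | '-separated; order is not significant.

Row counts bottom-up:
  S → 4
  T → 5
  (S ⋈[h=c] T) → 1
  R → 3
  ((S ⋈[h=c] T) ⋈[a=e] R) → 2

== RESULT ==
v | h | y | a | c | e | g
t | 7 | t | 7 | 7 | 7 | 1
t | 7 | t | 7 | 7 | 7 | 2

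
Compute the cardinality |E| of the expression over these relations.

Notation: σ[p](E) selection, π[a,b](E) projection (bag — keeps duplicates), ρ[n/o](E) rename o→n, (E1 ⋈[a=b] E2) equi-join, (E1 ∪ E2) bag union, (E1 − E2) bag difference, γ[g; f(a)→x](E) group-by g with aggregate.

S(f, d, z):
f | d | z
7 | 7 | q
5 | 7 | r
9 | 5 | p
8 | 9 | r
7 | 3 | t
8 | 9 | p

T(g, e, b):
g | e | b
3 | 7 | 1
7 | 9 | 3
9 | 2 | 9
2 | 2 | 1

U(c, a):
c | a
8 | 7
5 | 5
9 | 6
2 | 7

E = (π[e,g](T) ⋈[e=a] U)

Per-node cardinality:
  T → 4
  π[e,g](T) → 4
  U → 4
  (π[e,g](T) ⋈[e=a] U) → 2

|E| = 2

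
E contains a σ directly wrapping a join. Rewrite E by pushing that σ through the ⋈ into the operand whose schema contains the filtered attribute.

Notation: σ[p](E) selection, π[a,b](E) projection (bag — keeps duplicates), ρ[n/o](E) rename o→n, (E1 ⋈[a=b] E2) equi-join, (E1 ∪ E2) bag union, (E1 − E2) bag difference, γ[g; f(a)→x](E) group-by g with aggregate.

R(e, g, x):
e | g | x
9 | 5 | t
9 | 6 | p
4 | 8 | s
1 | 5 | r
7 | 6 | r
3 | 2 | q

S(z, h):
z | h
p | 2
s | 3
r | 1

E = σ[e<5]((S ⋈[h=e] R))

σ filters on e, owned by the right side.
E' = (S ⋈[h=e] σ[e<5](R))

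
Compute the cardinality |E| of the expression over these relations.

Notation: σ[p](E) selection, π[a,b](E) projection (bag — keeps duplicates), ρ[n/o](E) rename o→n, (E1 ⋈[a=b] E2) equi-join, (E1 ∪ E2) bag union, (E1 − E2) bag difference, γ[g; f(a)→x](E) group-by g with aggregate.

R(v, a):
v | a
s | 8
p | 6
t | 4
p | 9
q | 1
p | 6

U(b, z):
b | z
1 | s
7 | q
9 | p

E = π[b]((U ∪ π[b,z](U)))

Subexpression sizes:
  U → 3
  U → 3
  π[b,z](U) → 3
  (U ∪ π[b,z](U)) → 6
  π[b]((U ∪ π[b,z](U))) → 6

|E| = 6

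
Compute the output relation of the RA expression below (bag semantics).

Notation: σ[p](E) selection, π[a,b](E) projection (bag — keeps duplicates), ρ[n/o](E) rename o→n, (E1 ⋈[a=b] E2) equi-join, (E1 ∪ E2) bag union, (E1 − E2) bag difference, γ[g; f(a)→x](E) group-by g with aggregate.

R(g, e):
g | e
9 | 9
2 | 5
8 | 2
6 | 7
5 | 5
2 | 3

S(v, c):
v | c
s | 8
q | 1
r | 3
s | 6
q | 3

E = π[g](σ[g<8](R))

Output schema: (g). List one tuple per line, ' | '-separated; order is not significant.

Subexpression sizes:
  R → 6
  σ[g<8](R) → 4
  π[g](σ[g<8](R)) → 4

== RESULT ==
g
2
2
5
6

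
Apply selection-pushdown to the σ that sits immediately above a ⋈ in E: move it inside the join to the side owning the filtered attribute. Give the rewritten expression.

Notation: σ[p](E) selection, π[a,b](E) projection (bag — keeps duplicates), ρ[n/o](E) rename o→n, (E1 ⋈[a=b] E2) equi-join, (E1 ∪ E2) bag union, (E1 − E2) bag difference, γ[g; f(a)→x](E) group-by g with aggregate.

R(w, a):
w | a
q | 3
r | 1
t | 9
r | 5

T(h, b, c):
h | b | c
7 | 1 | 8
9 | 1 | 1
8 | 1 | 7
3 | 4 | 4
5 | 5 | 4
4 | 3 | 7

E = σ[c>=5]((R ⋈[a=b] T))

σ filters on c, owned by the right side.
E' = (R ⋈[a=b] σ[c>=5](T))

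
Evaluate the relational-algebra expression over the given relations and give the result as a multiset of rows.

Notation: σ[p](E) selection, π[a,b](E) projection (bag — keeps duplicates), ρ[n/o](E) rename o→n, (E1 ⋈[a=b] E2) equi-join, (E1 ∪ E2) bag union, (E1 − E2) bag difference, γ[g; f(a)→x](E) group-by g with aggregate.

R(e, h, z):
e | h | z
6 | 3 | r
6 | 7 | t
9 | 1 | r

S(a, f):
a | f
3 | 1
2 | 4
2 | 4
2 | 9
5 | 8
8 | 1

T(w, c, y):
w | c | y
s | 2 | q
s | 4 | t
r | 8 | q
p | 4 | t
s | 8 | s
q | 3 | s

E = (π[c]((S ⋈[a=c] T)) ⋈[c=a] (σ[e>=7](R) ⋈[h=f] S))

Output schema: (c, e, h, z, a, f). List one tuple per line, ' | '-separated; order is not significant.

Per-node cardinality:
  S → 6
  T → 6
  (S ⋈[a=c] T) → 6
  π[c]((S ⋈[a=c] T)) → 6
  R → 3
  σ[e>=7](R) → 1
  S → 6
  (σ[e>=7](R) ⋈[h=f] S) → 2
  (π[c]((S ⋈[a=c] T)) ⋈[c=a] (σ[e>=7](R) ⋈[h=f] S)) → 3

== RESULT ==
c | e | h | z | a | f
3 | 9 | 1 | r | 3 | 1
8 | 9 | 1 | r | 8 | 1
8 | 9 | 1 | r | 8 | 1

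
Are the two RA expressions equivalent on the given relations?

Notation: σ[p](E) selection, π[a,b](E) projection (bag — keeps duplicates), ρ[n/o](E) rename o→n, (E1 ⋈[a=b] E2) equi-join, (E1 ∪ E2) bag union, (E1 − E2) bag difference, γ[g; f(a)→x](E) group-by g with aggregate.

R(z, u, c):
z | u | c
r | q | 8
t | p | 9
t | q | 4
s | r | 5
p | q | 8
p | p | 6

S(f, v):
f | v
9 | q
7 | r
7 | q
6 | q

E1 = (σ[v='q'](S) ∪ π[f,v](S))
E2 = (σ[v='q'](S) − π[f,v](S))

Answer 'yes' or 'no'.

E1 subexpression sizes:
  S → 4
  σ[v='q'](S) → 3
  S → 4
  π[f,v](S) → 4
  (σ[v='q'](S) ∪ π[f,v](S)) → 7
E2 subexpression sizes:
  S → 4
  σ[v='q'](S) → 3
  S → 4
  π[f,v](S) → 4
  (σ[v='q'](S) − π[f,v](S)) → 0

E1 result:
f | v
6 | q
6 | q
7 | q
7 | q
7 | r
9 | q
9 | q
E2 result:
f | v
(0 rows)
Witness: (6, 'q') appears 2× in E1 but 0× in E2.

no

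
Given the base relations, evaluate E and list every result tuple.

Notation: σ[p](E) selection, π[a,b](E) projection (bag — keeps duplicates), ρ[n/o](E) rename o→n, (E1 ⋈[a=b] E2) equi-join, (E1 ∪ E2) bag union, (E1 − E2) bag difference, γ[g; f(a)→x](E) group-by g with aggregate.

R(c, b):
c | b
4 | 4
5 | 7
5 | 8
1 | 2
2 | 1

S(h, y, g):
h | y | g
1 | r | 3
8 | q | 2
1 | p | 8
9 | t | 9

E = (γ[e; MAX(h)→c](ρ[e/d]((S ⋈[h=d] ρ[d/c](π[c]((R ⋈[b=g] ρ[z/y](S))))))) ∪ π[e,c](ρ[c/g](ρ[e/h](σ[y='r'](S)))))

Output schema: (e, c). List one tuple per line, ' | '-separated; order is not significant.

Row counts bottom-up:
  S → 4
  R → 5
  S → 4
  ρ[z/y](S) → 4
  (R ⋈[b=g] ρ[z/y](S)) → 2
  π[c]((R ⋈[b=g] ρ[z/y](S))) → 2
  ρ[d/c](π[c]((R ⋈[b=g] ρ[z/y](S)))) → 2
  (S ⋈[h=d] ρ[d/c](π[c]((R ⋈[b=g] ρ[z/y](S))))) → 2
  ρ[e/d]((S ⋈[h=d] ρ[d/c](π[c]((R ⋈[b=g] ρ[z/y](S)))))) → 2
  γ[e; MAX(h)→c](ρ[e/d]((S ⋈[h=d] ρ[d/c](π[c]((R ⋈[b=g] ρ[z/y](S))))))) → 1
  S → 4
  σ[y='r'](S) → 1
  ρ[e/h](σ[y='r'](S)) → 1
  ρ[c/g](ρ[e/h](σ[y='r'](S))) → 1
  π[e,c](ρ[c/g](ρ[e/h](σ[y='r'](S)))) → 1
  (γ[e; MAX(h)→c](ρ[e/d]((S ⋈[h=d] ρ[d/c](π[c]((R ⋈[b=g] ρ[z/y](S))))))) ∪ π[e,c](ρ[c/g](ρ[e/h](σ[y='r'](S))))) → 2

== RESULT ==
e | c
1 | 1
1 | 3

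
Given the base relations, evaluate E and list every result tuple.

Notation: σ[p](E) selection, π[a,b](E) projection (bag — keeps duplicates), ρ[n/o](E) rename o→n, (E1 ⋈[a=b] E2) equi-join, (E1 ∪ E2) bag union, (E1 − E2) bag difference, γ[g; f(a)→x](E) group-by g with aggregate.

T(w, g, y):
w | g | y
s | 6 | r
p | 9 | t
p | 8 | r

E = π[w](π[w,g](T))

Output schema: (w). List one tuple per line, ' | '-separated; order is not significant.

Subexpression sizes:
  T → 3
  π[w,g](T) → 3
  π[w](π[w,g](T)) → 3

== RESULT ==
w
p
p
s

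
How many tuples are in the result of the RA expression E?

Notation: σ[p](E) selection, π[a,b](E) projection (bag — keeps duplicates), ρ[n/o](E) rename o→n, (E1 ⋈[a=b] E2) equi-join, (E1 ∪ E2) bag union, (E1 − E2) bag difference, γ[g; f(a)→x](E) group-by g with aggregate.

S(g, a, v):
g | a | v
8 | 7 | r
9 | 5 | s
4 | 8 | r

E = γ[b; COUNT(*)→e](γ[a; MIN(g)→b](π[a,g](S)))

Row counts bottom-up:
  S → 3
  π[a,g](S) → 3
  γ[a; MIN(g)→b](π[a,g](S)) → 3
  γ[b; COUNT(*)→e](γ[a; MIN(g)→b](π[a,g](S))) → 3

|E| = 3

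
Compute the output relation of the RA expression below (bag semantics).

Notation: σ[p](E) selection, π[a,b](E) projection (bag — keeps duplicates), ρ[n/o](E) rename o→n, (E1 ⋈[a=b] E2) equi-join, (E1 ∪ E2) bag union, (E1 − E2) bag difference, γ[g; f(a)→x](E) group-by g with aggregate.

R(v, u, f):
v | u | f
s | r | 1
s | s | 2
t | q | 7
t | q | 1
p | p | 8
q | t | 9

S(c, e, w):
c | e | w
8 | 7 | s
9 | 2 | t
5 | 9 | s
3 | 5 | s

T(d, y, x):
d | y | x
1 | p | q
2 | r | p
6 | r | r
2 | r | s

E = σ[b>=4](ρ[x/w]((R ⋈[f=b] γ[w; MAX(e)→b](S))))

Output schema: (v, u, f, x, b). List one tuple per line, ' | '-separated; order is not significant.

Subexpression sizes:
  R → 6
  S → 4
  γ[w; MAX(e)→b](S) → 2
  (R ⋈[f=b] γ[w; MAX(e)→b](S)) → 2
  ρ[x/w]((R ⋈[f=b] γ[w; MAX(e)→b](S))) → 2
  σ[b>=4](ρ[x/w]((R ⋈[f=b] γ[w; MAX(e)→b](S)))) → 1

== RESULT ==
v | u | f | x | b
q | t | 9 | s | 9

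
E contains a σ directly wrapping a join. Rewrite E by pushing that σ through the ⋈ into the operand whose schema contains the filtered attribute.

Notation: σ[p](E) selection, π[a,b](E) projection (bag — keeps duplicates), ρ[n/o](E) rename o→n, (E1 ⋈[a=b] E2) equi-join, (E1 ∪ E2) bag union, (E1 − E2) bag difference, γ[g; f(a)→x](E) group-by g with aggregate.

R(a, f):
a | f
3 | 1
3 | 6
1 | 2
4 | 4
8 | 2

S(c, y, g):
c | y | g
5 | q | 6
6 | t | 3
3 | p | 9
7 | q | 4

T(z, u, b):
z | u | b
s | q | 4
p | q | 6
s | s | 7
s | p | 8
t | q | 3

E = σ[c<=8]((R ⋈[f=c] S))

σ filters on c, owned by the right side.
E' = (R ⋈[f=c] σ[c<=8](S))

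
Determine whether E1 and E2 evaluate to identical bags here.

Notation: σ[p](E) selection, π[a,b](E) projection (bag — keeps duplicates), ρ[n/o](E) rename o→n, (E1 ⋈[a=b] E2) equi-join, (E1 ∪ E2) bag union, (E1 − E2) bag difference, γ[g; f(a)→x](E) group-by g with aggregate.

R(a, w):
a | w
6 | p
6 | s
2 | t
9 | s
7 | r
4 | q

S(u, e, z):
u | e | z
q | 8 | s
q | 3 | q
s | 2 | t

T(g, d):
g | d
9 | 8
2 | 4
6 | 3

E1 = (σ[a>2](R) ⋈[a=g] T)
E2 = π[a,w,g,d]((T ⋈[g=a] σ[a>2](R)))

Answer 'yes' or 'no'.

E1 subexpression sizes:
  R → 6
  σ[a>2](R) → 5
  T → 3
  (σ[a>2](R) ⋈[a=g] T) → 3
E2 subexpression sizes:
  T → 3
  R → 6
  σ[a>2](R) → 5
  (T ⋈[g=a] σ[a>2](R)) → 3
  π[a,w,g,d]((T ⋈[g=a] σ[a>2](R))) → 3

E1 and E2 produce the same multiset:
a | w | g | d
6 | p | 6 | 3
6 | s | 6 | 3
9 | s | 9 | 8

yes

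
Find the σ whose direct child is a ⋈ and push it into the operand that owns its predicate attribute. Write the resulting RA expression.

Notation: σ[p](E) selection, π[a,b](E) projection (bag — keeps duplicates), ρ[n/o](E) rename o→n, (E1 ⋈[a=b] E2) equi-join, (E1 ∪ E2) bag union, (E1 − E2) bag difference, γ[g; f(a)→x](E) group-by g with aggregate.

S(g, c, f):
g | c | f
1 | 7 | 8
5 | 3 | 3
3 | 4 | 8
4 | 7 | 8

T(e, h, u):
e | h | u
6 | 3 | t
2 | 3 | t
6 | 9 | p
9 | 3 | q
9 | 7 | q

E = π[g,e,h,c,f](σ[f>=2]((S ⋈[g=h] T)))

σ filters on f, owned by the left side.
E' = π[g,e,h,c,f]((σ[f>=2](S) ⋈[g=h] T))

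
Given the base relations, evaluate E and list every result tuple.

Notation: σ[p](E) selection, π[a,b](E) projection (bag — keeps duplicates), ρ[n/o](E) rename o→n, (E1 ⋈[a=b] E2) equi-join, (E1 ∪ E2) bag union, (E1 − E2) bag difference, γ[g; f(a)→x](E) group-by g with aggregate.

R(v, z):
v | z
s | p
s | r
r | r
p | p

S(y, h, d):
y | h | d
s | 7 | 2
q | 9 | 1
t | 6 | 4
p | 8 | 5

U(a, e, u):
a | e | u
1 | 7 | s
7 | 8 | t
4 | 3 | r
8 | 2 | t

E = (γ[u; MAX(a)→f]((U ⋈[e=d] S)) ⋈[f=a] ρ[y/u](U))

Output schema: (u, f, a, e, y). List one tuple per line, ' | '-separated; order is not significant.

Subexpression sizes:
  U → 4
  S → 4
  (U ⋈[e=d] S) → 1
  γ[u; MAX(a)→f]((U ⋈[e=d] S)) → 1
  U → 4
  ρ[y/u](U) → 4
  (γ[u; MAX(a)→f]((U ⋈[e=d] S)) ⋈[f=a] ρ[y/u](U)) → 1

== RESULT ==
u | f | a | e | y
t | 8 | 8 | 2 | t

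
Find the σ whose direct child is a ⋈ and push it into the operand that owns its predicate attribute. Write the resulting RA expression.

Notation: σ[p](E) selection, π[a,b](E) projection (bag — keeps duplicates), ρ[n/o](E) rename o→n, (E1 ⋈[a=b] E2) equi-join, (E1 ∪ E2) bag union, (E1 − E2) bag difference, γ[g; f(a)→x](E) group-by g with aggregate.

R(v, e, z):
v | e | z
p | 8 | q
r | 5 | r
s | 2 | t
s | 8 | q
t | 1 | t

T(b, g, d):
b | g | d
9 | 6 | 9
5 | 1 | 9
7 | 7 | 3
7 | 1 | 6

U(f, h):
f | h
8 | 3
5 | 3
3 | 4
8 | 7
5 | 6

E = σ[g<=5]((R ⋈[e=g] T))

σ filters on g, owned by the right side.
E' = (R ⋈[e=g] σ[g<=5](T))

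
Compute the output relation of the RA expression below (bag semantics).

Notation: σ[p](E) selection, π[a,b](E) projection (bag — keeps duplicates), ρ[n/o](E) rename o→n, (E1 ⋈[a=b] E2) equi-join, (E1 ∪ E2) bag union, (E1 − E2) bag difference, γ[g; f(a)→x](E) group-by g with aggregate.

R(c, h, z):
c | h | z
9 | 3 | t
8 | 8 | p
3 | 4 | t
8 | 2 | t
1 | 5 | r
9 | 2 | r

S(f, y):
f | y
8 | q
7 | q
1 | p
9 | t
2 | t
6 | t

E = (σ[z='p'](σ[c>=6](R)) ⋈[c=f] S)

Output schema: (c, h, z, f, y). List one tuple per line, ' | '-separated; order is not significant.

Per-node cardinality:
  R → 6
  σ[c>=6](R) → 4
  σ[z='p'](σ[c>=6](R)) → 1
  S → 6
  (σ[z='p'](σ[c>=6](R)) ⋈[c=f] S) → 1

== RESULT ==
c | h | z | f | y
8 | 8 | p | 8 | q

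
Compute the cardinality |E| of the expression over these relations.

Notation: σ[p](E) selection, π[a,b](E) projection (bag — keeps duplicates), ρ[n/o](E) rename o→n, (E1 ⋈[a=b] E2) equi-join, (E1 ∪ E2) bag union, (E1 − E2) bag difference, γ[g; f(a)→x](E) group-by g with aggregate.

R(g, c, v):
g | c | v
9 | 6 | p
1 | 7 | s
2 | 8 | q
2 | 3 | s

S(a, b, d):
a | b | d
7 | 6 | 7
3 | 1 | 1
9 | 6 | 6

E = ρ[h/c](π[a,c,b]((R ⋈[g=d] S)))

Row counts bottom-up:
  R → 4
  S → 3
  (R ⋈[g=d] S) → 1
  π[a,c,b]((R ⋈[g=d] S)) → 1
  ρ[h/c](π[a,c,b]((R ⋈[g=d] S))) → 1

|E| = 1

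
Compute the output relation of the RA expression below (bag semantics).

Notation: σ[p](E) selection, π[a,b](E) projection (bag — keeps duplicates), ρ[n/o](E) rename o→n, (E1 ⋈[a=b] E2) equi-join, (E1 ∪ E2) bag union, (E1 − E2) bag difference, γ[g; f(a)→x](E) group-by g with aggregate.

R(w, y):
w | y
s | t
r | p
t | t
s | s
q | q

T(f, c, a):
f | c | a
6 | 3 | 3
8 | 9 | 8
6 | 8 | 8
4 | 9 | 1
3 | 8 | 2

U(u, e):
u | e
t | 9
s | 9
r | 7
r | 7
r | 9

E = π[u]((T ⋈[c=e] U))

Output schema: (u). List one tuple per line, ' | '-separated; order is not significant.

Stepwise |·|:
  T → 5
  U → 5
  (T ⋈[c=e] U) → 6
  π[u]((T ⋈[c=e] U)) → 6

== RESULT ==
u
r
r
s
s
t
t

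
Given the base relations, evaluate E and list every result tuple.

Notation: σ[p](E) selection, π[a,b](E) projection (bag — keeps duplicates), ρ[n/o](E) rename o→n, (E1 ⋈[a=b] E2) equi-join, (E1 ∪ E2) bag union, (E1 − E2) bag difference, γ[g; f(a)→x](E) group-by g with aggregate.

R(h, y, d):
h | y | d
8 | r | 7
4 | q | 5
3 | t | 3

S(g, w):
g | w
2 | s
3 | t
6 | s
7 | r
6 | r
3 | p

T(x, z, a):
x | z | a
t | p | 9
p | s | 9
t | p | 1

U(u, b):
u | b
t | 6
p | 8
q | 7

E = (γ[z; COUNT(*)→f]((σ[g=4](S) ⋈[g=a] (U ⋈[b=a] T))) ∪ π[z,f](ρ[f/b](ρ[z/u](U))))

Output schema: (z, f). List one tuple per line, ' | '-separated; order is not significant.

Subexpression sizes:
  S → 6
  σ[g=4](S) → 0
  U → 3
  T → 3
  (U ⋈[b=a] T) → 0
  (σ[g=4](S) ⋈[g=a] (U ⋈[b=a] T)) → 0
  γ[z; COUNT(*)→f]((σ[g=4](S) ⋈[g=a] (U ⋈[b=a] T))) → 0
  U → 3
  ρ[z/u](U) → 3
  ρ[f/b](ρ[z/u](U)) → 3
  π[z,f](ρ[f/b](ρ[z/u](U))) → 3
  (γ[z; COUNT(*)→f]((σ[g=4](S) ⋈[g=a] (U ⋈[b=a] T))) ∪ π[z,f](ρ[f/b](ρ[z/u](U)))) → 3

== RESULT ==
z | f
p | 8
q | 7
t | 6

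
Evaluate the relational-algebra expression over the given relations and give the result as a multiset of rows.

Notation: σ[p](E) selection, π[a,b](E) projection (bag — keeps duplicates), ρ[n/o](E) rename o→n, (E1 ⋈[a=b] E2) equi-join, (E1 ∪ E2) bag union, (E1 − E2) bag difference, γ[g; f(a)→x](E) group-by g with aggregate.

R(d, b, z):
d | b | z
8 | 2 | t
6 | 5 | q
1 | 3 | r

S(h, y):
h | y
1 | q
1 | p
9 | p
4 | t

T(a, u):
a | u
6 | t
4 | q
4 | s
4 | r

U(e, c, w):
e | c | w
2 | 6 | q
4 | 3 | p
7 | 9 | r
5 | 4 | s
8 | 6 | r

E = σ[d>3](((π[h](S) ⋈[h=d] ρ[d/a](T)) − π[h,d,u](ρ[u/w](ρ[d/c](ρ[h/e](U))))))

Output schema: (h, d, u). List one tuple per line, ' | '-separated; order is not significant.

Per-node cardinality:
  S → 4
  π[h](S) → 4
  T → 4
  ρ[d/a](T) → 4
  (π[h](S) ⋈[h=d] ρ[d/a](T)) → 3
  U → 5
  ρ[h/e](U) → 5
  ρ[d/c](ρ[h/e](U)) → 5
  ρ[u/w](ρ[d/c](ρ[h/e](U))) → 5
  π[h,d,u](ρ[u/w](ρ[d/c](ρ[h/e](U)))) → 5
  ((π[h](S) ⋈[h=d] ρ[d/a](T)) − π[h,d,u](ρ[u/w](ρ[d/c](ρ[h/e](U))))) → 3
  σ[d>3](((π[h](S) ⋈[h=d] ρ[d/a](T)) − π[h,d,u](ρ[u/w](ρ[d/c](ρ[h/e](U)))))) → 3

== RESULT ==
h | d | u
4 | 4 | q
4 | 4 | r
4 | 4 | s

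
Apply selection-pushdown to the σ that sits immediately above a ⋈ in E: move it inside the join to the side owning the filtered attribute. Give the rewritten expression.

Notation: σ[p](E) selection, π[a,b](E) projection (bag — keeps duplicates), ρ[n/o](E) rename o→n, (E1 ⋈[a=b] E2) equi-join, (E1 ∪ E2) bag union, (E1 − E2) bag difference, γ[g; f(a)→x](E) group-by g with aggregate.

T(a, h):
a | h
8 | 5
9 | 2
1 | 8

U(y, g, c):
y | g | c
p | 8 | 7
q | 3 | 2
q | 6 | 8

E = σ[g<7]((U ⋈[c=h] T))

σ filters on g, owned by the left side.
E' = (σ[g<7](U) ⋈[c=h] T)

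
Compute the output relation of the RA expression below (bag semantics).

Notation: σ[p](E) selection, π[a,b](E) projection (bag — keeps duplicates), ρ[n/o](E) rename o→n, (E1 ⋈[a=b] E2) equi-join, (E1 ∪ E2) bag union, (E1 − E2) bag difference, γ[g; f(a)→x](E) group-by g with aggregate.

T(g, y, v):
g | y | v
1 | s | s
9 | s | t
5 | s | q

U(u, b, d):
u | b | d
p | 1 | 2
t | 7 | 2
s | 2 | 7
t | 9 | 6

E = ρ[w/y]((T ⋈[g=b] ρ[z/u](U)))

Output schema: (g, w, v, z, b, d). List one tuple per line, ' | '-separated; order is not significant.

Row counts bottom-up:
  T → 3
  U → 4
  ρ[z/u](U) → 4
  (T ⋈[g=b] ρ[z/u](U)) → 2
  ρ[w/y]((T ⋈[g=b] ρ[z/u](U))) → 2

== RESULT ==
g | w | v | z | b | d
1 | s | s | p | 1 | 2
9 | s | t | t | 9 | 6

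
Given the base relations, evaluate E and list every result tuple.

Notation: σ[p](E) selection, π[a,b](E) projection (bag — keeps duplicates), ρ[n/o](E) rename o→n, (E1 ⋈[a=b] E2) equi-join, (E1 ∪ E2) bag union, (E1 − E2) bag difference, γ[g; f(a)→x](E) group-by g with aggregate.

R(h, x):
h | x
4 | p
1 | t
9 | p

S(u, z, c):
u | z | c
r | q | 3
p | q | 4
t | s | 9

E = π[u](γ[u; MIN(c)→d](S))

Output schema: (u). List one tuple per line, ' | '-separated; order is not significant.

Per-node cardinality:
  S → 3
  γ[u; MIN(c)→d](S) → 3
  π[u](γ[u; MIN(c)→d](S)) → 3

== RESULT ==
u
p
r
t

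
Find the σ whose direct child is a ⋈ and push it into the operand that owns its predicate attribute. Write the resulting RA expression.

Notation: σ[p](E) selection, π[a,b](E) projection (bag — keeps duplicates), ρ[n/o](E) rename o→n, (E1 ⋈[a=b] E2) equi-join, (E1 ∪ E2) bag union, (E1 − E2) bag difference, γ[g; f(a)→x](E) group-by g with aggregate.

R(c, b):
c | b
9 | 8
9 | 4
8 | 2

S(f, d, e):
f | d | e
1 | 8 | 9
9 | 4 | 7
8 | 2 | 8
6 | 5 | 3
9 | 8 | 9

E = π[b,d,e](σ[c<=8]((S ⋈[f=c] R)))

σ filters on c, owned by the right side.
E' = π[b,d,e]((S ⋈[f=c] σ[c<=8](R)))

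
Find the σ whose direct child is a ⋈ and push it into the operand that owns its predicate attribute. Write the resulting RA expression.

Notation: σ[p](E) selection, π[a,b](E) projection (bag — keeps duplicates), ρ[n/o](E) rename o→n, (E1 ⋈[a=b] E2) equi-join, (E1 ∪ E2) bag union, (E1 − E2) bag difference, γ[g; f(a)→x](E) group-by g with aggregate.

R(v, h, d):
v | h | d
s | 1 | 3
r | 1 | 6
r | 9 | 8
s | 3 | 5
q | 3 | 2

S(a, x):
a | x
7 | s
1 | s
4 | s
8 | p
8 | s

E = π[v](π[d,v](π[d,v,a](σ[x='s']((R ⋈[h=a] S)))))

σ filters on x, owned by the right side.
E' = π[v](π[d,v](π[d,v,a]((R ⋈[h=a] σ[x='s'](S)))))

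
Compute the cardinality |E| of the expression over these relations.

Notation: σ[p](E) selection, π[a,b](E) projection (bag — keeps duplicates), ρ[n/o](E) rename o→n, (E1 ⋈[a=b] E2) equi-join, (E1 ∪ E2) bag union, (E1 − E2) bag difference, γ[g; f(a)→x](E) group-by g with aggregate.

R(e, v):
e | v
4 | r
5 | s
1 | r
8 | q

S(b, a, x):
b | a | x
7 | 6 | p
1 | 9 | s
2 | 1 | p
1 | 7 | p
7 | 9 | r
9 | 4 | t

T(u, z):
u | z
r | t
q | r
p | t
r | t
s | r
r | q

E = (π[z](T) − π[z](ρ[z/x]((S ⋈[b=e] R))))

Per-node cardinality:
  T → 6
  π[z](T) → 6
  S → 6
  R → 4
  (S ⋈[b=e] R) → 2
  ρ[z/x]((S ⋈[b=e] R)) → 2
  π[z](ρ[z/x]((S ⋈[b=e] R))) → 2
  (π[z](T) − π[z](ρ[z/x]((S ⋈[b=e] R)))) → 6

|E| = 6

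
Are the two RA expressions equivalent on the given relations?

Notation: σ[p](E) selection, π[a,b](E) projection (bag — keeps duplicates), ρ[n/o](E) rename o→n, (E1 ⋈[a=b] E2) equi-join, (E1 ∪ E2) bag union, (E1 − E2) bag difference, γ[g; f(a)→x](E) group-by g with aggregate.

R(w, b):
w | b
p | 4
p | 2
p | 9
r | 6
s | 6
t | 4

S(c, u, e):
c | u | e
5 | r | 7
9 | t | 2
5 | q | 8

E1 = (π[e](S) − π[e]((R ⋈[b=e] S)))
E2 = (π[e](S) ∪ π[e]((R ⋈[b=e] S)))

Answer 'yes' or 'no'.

E1 per-node cardinality:
  S → 3
  π[e](S) → 3
  R → 6
  S → 3
  (R ⋈[b=e] S) → 1
  π[e]((R ⋈[b=e] S)) → 1
  (π[e](S) − π[e]((R ⋈[b=e] S))) → 2
E2 per-node cardinality:
  S → 3
  π[e](S) → 3
  R → 6
  S → 3
  (R ⋈[b=e] S) → 1
  π[e]((R ⋈[b=e] S)) → 1
  (π[e](S) ∪ π[e]((R ⋈[b=e] S))) → 4

E1 result:
e
7
8
E2 result:
e
2
2
7
8
Witness: (2,) appears 0× in E1 but 2× in E2.

no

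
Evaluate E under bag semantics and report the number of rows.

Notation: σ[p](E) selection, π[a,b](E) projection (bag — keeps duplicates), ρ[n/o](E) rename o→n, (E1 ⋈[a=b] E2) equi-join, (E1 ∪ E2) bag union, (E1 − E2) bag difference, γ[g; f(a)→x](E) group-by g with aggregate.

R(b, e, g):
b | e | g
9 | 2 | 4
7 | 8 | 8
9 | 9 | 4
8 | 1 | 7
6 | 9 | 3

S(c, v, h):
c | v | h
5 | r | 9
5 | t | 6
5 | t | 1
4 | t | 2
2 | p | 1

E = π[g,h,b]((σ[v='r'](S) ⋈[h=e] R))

Row counts bottom-up:
  S → 5
  σ[v='r'](S) → 1
  R → 5
  (σ[v='r'](S) ⋈[h=e] R) → 2
  π[g,h,b]((σ[v='r'](S) ⋈[h=e] R)) → 2

|E| = 2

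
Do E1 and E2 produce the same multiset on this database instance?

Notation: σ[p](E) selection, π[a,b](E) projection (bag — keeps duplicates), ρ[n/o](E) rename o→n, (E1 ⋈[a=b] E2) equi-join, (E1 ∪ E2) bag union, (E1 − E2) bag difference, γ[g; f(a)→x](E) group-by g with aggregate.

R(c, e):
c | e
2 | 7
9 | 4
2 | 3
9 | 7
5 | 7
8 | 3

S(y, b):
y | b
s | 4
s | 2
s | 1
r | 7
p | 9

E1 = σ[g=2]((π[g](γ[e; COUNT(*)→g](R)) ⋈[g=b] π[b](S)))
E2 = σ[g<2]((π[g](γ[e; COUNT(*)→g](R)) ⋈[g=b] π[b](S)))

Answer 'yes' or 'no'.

E1 row counts bottom-up:
  R → 6
  γ[e; COUNT(*)→g](R) → 3
  π[g](γ[e; COUNT(*)→g](R)) → 3
  S → 5
  π[b](S) → 5
  (π[g](γ[e; COUNT(*)→g](R)) ⋈[g=b] π[b](S)) → 2
  σ[g=2]((π[g](γ[e; COUNT(*)→g](R)) ⋈[g=b] π[b](S))) → 1
E2 row counts bottom-up:
  R → 6
  γ[e; COUNT(*)→g](R) → 3
  π[g](γ[e; COUNT(*)→g](R)) → 3
  S → 5
  π[b](S) → 5
  (π[g](γ[e; COUNT(*)→g](R)) ⋈[g=b] π[b](S)) → 2
  σ[g<2]((π[g](γ[e; COUNT(*)→g](R)) ⋈[g=b] π[b](S))) → 1

E1 result:
g | b
2 | 2
E2 result:
g | b
1 | 1
Witness: (1, 1) appears 0× in E1 but 1× in E2.

no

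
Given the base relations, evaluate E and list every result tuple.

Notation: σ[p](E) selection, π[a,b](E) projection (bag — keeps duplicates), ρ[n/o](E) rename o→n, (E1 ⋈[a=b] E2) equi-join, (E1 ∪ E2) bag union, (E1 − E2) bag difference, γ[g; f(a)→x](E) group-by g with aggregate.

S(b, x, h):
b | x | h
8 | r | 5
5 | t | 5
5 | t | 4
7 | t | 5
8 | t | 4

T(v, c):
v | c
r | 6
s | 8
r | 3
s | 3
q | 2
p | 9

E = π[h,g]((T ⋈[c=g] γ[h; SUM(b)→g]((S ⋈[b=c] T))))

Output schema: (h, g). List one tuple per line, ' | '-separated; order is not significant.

Row counts bottom-up:
  T → 6
  S → 5
  T → 6
  (S ⋈[b=c] T) → 2
  γ[h; SUM(b)→g]((S ⋈[b=c] T)) → 2
  (T ⋈[c=g] γ[h; SUM(b)→g]((S ⋈[b=c] T))) → 2
  π[h,g]((T ⋈[c=g] γ[h; SUM(b)→g]((S ⋈[b=c] T)))) → 2

== RESULT ==
h | g
4 | 8
5 | 8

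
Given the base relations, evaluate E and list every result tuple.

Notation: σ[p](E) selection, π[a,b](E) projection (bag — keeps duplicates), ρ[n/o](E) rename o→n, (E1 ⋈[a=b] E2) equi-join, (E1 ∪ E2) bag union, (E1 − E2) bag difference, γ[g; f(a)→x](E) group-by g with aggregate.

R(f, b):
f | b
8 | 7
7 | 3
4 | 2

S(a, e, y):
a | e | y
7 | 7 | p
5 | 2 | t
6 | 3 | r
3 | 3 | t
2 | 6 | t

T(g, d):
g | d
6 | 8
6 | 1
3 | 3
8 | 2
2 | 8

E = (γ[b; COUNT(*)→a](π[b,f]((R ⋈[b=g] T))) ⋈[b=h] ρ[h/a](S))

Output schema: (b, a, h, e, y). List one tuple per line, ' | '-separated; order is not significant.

Stepwise |·|:
  R → 3
  T → 5
  (R ⋈[b=g] T) → 2
  π[b,f]((R ⋈[b=g] T)) → 2
  γ[b; COUNT(*)→a](π[b,f]((R ⋈[b=g] T))) → 2
  S → 5
  ρ[h/a](S) → 5
  (γ[b; COUNT(*)→a](π[b,f]((R ⋈[b=g] T))) ⋈[b=h] ρ[h/a](S)) → 2

== RESULT ==
b | a | h | e | y
2 | 1 | 2 | 6 | t
3 | 1 | 3 | 3 | t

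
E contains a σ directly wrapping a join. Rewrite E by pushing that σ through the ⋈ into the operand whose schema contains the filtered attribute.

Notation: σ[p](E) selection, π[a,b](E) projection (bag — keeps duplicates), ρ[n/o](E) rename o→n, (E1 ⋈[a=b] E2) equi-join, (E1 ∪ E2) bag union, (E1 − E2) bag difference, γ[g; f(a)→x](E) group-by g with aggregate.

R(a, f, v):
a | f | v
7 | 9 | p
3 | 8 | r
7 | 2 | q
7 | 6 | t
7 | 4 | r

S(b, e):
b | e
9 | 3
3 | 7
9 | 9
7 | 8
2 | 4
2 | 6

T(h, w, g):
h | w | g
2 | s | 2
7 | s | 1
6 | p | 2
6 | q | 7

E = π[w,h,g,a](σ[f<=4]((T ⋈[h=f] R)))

σ filters on f, owned by the right side.
E' = π[w,h,g,a]((T ⋈[h=f] σ[f<=4](R)))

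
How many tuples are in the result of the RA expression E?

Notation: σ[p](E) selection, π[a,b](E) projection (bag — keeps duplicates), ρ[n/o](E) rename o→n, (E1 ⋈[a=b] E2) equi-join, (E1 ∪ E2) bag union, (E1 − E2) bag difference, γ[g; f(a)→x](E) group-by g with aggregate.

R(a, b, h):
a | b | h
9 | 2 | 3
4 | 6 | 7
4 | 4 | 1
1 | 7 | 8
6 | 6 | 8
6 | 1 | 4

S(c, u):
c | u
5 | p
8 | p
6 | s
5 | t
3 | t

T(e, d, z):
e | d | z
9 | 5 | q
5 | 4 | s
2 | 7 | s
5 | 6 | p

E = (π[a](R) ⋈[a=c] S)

Per-node cardinality:
  R → 6
  π[a](R) → 6
  S → 5
  (π[a](R) ⋈[a=c] S) → 2

|E| = 2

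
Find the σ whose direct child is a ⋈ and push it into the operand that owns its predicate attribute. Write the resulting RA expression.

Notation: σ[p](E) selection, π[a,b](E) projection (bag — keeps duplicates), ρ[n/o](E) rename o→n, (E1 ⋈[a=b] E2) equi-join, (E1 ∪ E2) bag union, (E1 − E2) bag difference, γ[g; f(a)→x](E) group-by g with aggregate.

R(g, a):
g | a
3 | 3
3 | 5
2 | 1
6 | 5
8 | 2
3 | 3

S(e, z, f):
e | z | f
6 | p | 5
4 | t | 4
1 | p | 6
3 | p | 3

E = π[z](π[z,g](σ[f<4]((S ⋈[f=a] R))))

σ filters on f, owned by the left side.
E' = π[z](π[z,g]((σ[f<4](S) ⋈[f=a] R)))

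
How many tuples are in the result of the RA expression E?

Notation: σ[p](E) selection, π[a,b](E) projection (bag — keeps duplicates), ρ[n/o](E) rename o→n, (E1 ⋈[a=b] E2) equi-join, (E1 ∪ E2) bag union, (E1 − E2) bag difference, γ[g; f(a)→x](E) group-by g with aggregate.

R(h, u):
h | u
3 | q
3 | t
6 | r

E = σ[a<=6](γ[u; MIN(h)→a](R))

Subexpression sizes:
  R → 3
  γ[u; MIN(h)→a](R) → 3
  σ[a<=6](γ[u; MIN(h)→a](R)) → 3

|E| = 3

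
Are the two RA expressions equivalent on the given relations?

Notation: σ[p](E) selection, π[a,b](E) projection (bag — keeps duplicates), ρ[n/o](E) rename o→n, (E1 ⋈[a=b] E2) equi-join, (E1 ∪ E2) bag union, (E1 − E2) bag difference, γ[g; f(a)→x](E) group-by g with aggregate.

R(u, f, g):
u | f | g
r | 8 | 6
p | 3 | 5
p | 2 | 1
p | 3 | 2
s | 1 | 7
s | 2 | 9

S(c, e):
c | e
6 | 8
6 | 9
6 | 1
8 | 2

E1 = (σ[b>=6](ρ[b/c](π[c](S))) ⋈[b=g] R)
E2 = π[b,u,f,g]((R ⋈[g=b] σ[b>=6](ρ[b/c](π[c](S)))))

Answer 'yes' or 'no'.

E1 row counts bottom-up:
  S → 4
  π[c](S) → 4
  ρ[b/c](π[c](S)) → 4
  σ[b>=6](ρ[b/c](π[c](S))) → 4
  R → 6
  (σ[b>=6](ρ[b/c](π[c](S))) ⋈[b=g] R) → 3
E2 row counts bottom-up:
  R → 6
  S → 4
  π[c](S) → 4
  ρ[b/c](π[c](S)) → 4
  σ[b>=6](ρ[b/c](π[c](S))) → 4
  (R ⋈[g=b] σ[b>=6](ρ[b/c](π[c](S)))) → 3
  π[b,u,f,g]((R ⋈[g=b] σ[b>=6](ρ[b/c](π[c](S))))) → 3

E1 and E2 produce the same multiset:
b | u | f | g
6 | r | 8 | 6
6 | r | 8 | 6
6 | r | 8 | 6

yes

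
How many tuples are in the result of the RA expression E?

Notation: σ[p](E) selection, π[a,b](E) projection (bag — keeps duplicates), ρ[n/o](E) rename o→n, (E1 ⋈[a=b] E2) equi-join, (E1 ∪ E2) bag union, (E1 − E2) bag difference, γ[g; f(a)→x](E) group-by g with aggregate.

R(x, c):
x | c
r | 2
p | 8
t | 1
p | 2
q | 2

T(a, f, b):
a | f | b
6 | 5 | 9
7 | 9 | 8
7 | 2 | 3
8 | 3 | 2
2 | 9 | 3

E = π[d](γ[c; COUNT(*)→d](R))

Subexpression sizes:
  R → 5
  γ[c; COUNT(*)→d](R) → 3
  π[d](γ[c; COUNT(*)→d](R)) → 3

|E| = 3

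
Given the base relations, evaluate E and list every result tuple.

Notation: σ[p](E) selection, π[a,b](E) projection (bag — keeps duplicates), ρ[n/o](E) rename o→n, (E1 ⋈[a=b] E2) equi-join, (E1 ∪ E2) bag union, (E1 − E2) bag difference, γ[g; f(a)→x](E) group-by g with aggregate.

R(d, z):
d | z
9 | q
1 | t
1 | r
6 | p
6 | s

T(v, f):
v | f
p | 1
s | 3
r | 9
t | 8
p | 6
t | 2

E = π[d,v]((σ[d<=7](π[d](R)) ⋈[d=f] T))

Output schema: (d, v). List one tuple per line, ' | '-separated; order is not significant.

Per-node cardinality:
  R → 5
  π[d](R) → 5
  σ[d<=7](π[d](R)) → 4
  T → 6
  (σ[d<=7](π[d](R)) ⋈[d=f] T) → 4
  π[d,v]((σ[d<=7](π[d](R)) ⋈[d=f] T)) → 4

== RESULT ==
d | v
1 | p
1 | p
6 | p
6 | p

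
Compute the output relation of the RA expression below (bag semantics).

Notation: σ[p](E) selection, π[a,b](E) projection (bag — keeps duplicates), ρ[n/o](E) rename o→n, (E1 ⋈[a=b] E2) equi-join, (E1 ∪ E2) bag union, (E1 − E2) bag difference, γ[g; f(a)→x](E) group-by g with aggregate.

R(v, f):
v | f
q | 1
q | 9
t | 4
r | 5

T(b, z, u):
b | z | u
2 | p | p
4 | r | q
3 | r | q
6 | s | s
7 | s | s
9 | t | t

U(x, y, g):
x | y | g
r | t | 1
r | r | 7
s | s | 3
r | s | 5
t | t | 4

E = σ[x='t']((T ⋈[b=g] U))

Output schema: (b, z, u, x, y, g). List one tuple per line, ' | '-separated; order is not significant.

Stepwise |·|:
  T → 6
  U → 5
  (T ⋈[b=g] U) → 3
  σ[x='t']((T ⋈[b=g] U)) → 1

== RESULT ==
b | z | u | x | y | g
4 | r | q | t | t | 4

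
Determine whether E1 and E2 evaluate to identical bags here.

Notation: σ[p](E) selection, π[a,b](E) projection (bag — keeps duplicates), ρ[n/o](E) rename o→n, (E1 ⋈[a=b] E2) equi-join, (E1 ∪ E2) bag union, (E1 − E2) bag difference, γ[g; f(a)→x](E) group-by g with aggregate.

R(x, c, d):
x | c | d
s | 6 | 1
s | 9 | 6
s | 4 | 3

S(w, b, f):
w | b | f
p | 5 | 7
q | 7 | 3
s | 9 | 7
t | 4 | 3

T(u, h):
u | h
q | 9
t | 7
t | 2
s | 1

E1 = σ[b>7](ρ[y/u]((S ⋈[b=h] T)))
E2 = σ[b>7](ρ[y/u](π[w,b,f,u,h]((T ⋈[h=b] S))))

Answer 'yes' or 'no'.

E1 row counts bottom-up:
  S → 4
  T → 4
  (S ⋈[b=h] T) → 2
  ρ[y/u]((S ⋈[b=h] T)) → 2
  σ[b>7](ρ[y/u]((S ⋈[b=h] T))) → 1
E2 row counts bottom-up:
  T → 4
  S → 4
  (T ⋈[h=b] S) → 2
  π[w,b,f,u,h]((T ⋈[h=b] S)) → 2
  ρ[y/u](π[w,b,f,u,h]((T ⋈[h=b] S))) → 2
  σ[b>7](ρ[y/u](π[w,b,f,u,h]((T ⋈[h=b] S)))) → 1

E1 and E2 produce the same multiset:
w | b | f | y | h
s | 9 | 7 | q | 9

yes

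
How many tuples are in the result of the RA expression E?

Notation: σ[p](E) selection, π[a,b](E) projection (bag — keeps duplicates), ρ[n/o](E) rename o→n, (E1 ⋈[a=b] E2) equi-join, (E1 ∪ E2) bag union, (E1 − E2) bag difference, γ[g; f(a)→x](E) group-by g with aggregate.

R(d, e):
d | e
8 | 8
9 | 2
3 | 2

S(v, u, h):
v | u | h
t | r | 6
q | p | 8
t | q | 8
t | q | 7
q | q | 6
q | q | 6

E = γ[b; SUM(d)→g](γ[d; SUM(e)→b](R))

Subexpression sizes:
  R → 3
  γ[d; SUM(e)→b](R) → 3
  γ[b; SUM(d)→g](γ[d; SUM(e)→b](R)) → 2

|E| = 2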